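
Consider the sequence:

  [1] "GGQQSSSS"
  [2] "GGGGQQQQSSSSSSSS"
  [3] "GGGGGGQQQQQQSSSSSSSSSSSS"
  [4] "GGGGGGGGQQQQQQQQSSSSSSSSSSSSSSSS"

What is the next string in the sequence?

Reading off run lengths: G runs 2, 4, 6, 8; Q runs 2, 4, 6, 8; S runs 4, 8, 12, 16 — each is linear in n (n = 1, 2, …).
Setting n = 5 gives 10, 10, 20 characters in each block.

GGGGGGGGGGQQQQQQQQQQSSSSSSSSSSSSSSSSSSSS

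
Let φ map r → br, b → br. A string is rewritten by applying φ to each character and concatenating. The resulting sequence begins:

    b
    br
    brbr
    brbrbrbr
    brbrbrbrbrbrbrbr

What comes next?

brbrbrbrbrbrbrbrbrbrbrbrbrbrbrbr

φ(brbrbrbrbrbrbrbr) expands symbol-by-symbol to br br br br br br br br br br br br br br br br; joining the 16 pieces gives the next term.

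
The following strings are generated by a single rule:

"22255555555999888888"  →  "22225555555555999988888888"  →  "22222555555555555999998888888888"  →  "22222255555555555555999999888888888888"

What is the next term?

Reading off run lengths: 2 runs 3, 4, 5, 6; 5 runs 8, 10, 12, 14; 9 runs 3, 4, 5, 6; 8 runs 6, 8, 10, 12 — each is linear in n, where the shown terms are n = 3, 4, 5, 6.
At n = 7 the blocks have lengths 7, 16, 7, 14.

22222225555555555555555999999988888888888888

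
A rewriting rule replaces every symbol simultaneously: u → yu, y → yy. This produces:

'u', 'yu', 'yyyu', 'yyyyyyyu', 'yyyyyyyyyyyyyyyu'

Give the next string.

Rewriting the 16 symbols of yyyyyyyyyyyyyyyu one by one yields yy yy yy yy yy yy yy yy yy yy yy yy yy yy yy yu; concatenated:

yyyyyyyyyyyyyyyyyyyyyyyyyyyyyyyu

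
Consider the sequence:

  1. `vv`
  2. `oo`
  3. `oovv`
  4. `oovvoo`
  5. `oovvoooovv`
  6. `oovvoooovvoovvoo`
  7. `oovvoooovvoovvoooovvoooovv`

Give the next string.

This is a Fibonacci-style word recurrence s(k) = s(k−1)·s(k−2): e.g. oo·vv = oovv.
So term 8 is oovvoooovvoovvoooovvoooovv·oovvoooovvoovvoo.

oovvoooovvoovvoooovvoooovvoovvoooovvoovvoo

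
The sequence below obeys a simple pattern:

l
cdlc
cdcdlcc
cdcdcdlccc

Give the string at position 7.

Every step adds cd to the front and c to the end of the previous string.
From cdcdcdlccc, 3 further steps: cdcdcdlccc → cdcdcdcdlcccc → cdcdcdcdcdlccccc → (answer).

cdcdcdcdcdcdlcccccc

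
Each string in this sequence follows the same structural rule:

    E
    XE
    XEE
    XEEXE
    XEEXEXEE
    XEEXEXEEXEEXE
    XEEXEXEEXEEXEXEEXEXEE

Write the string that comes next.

From term 3 onward, concatenate the last term with the second-to-last: XE·E = XEE, XEE·XE = XEEXE, …
So term 8 is XEEXEXEEXEEXEXEEXEXEE·XEEXEXEEXEEXE.

XEEXEXEEXEEXEXEEXEXEEXEEXEXEEXEEXE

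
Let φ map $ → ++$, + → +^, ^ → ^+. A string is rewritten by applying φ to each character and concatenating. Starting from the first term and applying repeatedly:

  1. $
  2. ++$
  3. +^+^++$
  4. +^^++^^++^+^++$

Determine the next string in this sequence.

φ(+^^++^^++^+^++$) expands symbol-by-symbol to +^ ^+ ^+ +^ +^ ^+ ^+ +^ +^ ^+ +^ ^+ +^ +^ ++$; joining the 15 pieces gives the next term.

+^^+^++^+^^+^++^+^^++^^++^+^++$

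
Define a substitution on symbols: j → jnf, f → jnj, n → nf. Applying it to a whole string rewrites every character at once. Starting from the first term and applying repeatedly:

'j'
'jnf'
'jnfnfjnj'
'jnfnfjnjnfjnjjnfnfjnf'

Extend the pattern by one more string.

Rewriting the 21 symbols of jnfnfjnjnfjnjjnfnfjnf one by one yields jnf nf jnj nf jnj jnf nf jnf nf jnj jnf nf jnf jnf nf jnj nf jnj jnf nf jnj; concatenated:

jnfnfjnjnfjnjjnfnfjnfnfjnjjnfnfjnfjnfnfjnjnfjnjjnfnfjnj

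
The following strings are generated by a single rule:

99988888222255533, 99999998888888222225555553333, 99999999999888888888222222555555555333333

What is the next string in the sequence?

Each string has the form 9^{4n-1} 8^{2n+3} 2^{n+3} 5^{3n} 3^{2n} (n = 1, 2, …).
Setting n = 4 gives 15, 11, 7, 12, 8 characters in each block.

99999999999999988888888888222222255555555555533333333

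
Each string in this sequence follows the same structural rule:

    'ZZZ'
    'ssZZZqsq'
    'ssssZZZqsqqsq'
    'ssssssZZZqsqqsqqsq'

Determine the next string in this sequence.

Each term wraps the previous one in ss on the left and qsq on the right.
Applying this once more to ssssssZZZqsqqsqqsq:

ssssssssZZZqsqqsqqsqqsq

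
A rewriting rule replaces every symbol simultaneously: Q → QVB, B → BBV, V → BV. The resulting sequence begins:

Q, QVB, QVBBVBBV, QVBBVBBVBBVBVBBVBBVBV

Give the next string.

Applying the rule to each of the 21 symbols of QVBBVBBVBBVBVBBVBBVBV gives the pieces QVB BV BBV BBV BV BBV BBV BV BBV BBV BV BBV BV BBV BBV BV BBV BBV BV BBV BV, which concatenate to the answer.

QVBBVBBVBBVBVBBVBBVBVBBVBBVBVBBVBVBBVBBVBVBBVBBVBVBBVBV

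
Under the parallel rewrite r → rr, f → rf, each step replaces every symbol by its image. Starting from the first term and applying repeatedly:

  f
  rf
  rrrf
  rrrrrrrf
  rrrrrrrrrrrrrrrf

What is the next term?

Applying the rule to each of the 16 symbols of rrrrrrrrrrrrrrrf gives the pieces rr rr rr rr rr rr rr rr rr rr rr rr rr rr rr rf, which concatenate to the answer.

rrrrrrrrrrrrrrrrrrrrrrrrrrrrrrrf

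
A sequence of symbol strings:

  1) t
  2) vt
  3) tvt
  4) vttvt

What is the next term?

From term 3 onward, concatenate the second-to-last term with the last: t·vt = tvt, vt·tvt = vttvt, …
Continuing: tvt · vttvt gives term 5.

tvtvttvt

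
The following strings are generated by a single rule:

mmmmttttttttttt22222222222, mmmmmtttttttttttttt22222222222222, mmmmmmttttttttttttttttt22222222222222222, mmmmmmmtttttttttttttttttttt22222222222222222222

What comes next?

mmmmmmmmttttttttttttttttttttttt22222222222222222222222

Reading off run lengths: m runs 4, 5, 6, 7; t runs 11, 14, 17, 20; 2 runs 11, 14, 17, 20 — each is linear in n, where the shown terms are n = 3, 4, 5, 6.
Setting n = 7 gives 8, 23, 23 characters in each block.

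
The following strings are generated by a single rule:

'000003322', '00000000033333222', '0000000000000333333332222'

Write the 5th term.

The n-th term is 4n+1 0's then 3n-1 3's then n+1 2's (n = 1, 2, …).
Setting n = 5 gives 21, 14, 6 characters in each block.

00000000000000000000033333333333333222222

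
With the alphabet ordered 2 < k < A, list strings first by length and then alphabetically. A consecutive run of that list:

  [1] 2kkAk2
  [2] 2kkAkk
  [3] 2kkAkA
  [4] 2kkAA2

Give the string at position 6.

2kkAAA

Advancing 2 positions from 2kkAA2 through 2kkAA2 → 2kkAAk reaches term 6.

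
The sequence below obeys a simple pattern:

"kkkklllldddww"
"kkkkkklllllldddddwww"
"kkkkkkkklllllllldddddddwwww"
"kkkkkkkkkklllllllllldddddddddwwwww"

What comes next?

Reading off run lengths: k runs 4, 6, 8, 10; l runs 4, 6, 8, 10; d runs 3, 5, 7, 9; w runs 2, 3, 4, 5 — each is linear in n, where the shown terms are n = 2, 3, 4, 5.
At n = 6 the blocks have lengths 12, 12, 11, 6.

kkkkkkkkkkkklllllllllllldddddddddddwwwwww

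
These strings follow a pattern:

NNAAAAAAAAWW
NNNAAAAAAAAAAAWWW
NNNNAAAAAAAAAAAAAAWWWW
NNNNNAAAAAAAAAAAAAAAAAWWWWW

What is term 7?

NNNNNNNNAAAAAAAAAAAAAAAAAAAAAAAAAAWWWWWWWW

Reading off run lengths: N runs 2, 3, 4, 5; A runs 8, 11, 14, 17; W runs 2, 3, 4, 5 — each is linear in n, where the shown terms are n = 2, 3, 4, 5.
For term 7, n = 8, so the run lengths are 8, 26, 8.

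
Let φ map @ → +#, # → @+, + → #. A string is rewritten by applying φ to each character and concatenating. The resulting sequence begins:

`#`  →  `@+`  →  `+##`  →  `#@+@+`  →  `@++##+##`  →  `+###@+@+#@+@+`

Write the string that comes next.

#@+@+@++##+##@++##+##

Replace each of the 13 characters of +###@+@+#@+@+ in place — # @+ @+ @+ +# # +# # @+ +# # +# # — and concatenate.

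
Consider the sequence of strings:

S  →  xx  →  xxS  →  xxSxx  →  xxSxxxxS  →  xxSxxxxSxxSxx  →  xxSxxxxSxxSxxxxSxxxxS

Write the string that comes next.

This is a Fibonacci-style word recurrence s(k) = s(k−1)·s(k−2): e.g. xx·S = xxS.
So term 8 is xxSxxxxSxxSxxxxSxxxxS·xxSxxxxSxxSxx.

xxSxxxxSxxSxxxxSxxxxSxxSxxxxSxxSxx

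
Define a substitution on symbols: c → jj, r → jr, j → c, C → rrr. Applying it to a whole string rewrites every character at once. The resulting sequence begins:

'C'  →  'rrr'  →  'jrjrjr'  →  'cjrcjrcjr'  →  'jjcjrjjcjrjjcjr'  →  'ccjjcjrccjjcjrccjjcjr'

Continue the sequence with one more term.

jjjjccjjcjrjjjjccjjcjrjjjjccjjcjr

Replace each of the 21 characters of ccjjcjrccjjcjrccjjcjr in place — jj jj c c jj c jr jj jj c c jj c jr jj jj c c jj c jr — and concatenate.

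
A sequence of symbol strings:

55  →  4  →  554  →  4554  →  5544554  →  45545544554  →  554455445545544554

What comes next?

Each term (from the third on) is the two preceding terms concatenated in order: term 3 = 55·4 = 554.
So term 8 is 45545544554·554455445545544554.

45545544554554455445545544554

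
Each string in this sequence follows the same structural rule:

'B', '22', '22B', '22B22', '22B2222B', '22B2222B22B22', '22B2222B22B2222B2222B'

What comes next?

22B2222B22B2222B2222B22B2222B22B22

Each term (from the third on) is the previous term followed by the one before it: term 3 = 22·B = 22B.
Continuing: 22B2222B22B2222B2222B · 22B2222B22B22 gives term 8.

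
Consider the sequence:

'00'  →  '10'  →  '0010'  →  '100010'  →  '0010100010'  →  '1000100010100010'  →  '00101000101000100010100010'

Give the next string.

From term 3 onward, concatenate the second-to-last term with the last: 00·10 = 0010, 10·0010 = 100010, …
The next term joins 1000100010100010 and 00101000101000100010100010.

100010001010001000101000101000100010100010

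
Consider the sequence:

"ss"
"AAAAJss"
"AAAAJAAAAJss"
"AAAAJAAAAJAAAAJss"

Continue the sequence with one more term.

Each term is the previous one with AAAAJ prepended.
So the next term is AAAAJ·AAAAJAAAAJAAAAJss.

AAAAJAAAAJAAAAJAAAAJss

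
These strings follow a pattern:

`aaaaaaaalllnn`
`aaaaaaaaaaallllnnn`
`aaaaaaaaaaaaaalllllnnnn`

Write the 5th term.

Reading off run lengths: a runs 8, 11, 14; l runs 3, 4, 5; n runs 2, 3, 4 — each is linear in n, where the shown terms are n = 2, 3, 4.
For term 5, n = 6, so the run lengths are 20, 7, 6.

aaaaaaaaaaaaaaaaaaaalllllllnnnnnn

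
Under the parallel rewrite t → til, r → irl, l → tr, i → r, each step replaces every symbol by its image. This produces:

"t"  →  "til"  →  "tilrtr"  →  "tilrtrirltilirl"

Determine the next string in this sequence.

φ(tilrtrirltilirl) expands symbol-by-symbol to til r tr irl til irl r irl tr til r tr r irl tr; joining the 15 pieces gives the next term.

tilrtrirltilirlrirltrtilrtrrirltr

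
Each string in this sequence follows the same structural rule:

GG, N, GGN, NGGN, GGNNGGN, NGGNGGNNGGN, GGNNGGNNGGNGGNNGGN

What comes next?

NGGNGGNNGGNGGNNGGNNGGNGGNNGGN

From term 3 onward, concatenate the second-to-last term with the last: GG·N = GGN, N·GGN = NGGN, …
The next term joins NGGNGGNNGGN and GGNNGGNNGGNGGNNGGN.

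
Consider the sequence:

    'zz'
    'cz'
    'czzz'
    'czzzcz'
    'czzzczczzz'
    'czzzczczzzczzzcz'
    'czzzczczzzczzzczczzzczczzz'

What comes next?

Each term (from the third on) is the previous term followed by the one before it: term 3 = cz·zz = czzz.
So term 8 is czzzczczzzczzzczczzzczczzz·czzzczczzzczzzcz.

czzzczczzzczzzczczzzczczzzczzzczczzzczzzcz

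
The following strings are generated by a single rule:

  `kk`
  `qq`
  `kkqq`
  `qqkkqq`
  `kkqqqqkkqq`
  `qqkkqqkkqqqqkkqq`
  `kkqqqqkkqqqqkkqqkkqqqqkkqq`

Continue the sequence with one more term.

Each term (from the third on) is the two preceding terms concatenated in order: term 3 = kk·qq = kkqq.
The next term joins qqkkqqkkqqqqkkqq and kkqqqqkkqqqqkkqqkkqqqqkkqq.

qqkkqqkkqqqqkkqqkkqqqqkkqqqqkkqqkkqqqqkkqq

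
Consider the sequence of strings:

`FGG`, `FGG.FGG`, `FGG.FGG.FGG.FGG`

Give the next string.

FGG.FGG.FGG.FGG.FGG.FGG.FGG.FGG

Every step duplicates the string with '.' between the halves.
One more doubling of FGG.FGG.FGG.FGG gives the answer.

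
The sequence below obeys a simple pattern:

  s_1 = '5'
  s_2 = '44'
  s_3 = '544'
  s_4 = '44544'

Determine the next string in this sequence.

This is a Fibonacci-style word recurrence s(k) = s(k−2)·s(k−1): e.g. 5·44 = 544.
So term 5 is 544·44544.

54444544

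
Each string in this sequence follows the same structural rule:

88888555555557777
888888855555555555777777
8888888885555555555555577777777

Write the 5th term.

Reading off run lengths: 8 runs 5, 7, 9; 5 runs 8, 11, 14; 7 runs 4, 6, 8 — each is linear in n, where the shown terms are n = 2, 3, 4.
Setting n = 6 gives 13, 20, 12 characters in each block.

888888888888855555555555555555555777777777777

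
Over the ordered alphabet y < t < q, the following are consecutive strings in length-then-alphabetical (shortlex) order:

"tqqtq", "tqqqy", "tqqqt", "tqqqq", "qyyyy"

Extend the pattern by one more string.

qyyyt

Find the rightmost character of qyyyy below q, bump it to the next letter, and reset everything to its right to y.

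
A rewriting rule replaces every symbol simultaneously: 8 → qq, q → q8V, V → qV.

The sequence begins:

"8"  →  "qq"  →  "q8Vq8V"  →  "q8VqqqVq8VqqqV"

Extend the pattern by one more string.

q8VqqqVq8Vq8Vq8VqVq8VqqqVq8Vq8Vq8VqV

φ(q8VqqqVq8VqqqV) expands symbol-by-symbol to q8V qq qV q8V q8V q8V qV q8V qq qV q8V q8V q8V qV; joining the 14 pieces gives the next term.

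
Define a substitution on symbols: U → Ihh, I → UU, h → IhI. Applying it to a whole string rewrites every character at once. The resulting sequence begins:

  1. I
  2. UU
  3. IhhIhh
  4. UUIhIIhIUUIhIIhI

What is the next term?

Rewriting the 16 symbols of UUIhIIhIUUIhIIhI one by one yields Ihh Ihh UU IhI UU UU IhI UU Ihh Ihh UU IhI UU UU IhI UU; concatenated:

IhhIhhUUIhIUUUUIhIUUIhhIhhUUIhIUUUUIhIUU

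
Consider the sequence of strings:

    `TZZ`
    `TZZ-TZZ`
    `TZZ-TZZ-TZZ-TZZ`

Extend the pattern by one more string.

Each string is two copies of the previous one joined by '-'.
Doubling TZZ-TZZ-TZZ-TZZ with '-' between the halves:

TZZ-TZZ-TZZ-TZZ-TZZ-TZZ-TZZ-TZZ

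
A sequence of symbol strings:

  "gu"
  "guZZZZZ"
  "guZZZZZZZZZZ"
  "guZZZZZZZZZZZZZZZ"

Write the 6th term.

Every step adds ZZZZZ to the end: s(k+1) = s(k)·ZZZZZ.
From guZZZZZZZZZZZZZZZ, 2 further steps: guZZZZZZZZZZZZZZZ → guZZZZZZZZZZZZZZZZZZZZ → (answer).

guZZZZZZZZZZZZZZZZZZZZZZZZZ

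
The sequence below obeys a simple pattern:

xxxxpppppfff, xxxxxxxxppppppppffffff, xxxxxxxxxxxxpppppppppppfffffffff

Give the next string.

xxxxxxxxxxxxxxxxppppppppppppppffffffffffff

Reading off run lengths: x runs 4, 8, 12; p runs 5, 8, 11; f runs 3, 6, 9 — each is linear in n (n = 1, 2, …).
At n = 4 the blocks have lengths 16, 14, 12.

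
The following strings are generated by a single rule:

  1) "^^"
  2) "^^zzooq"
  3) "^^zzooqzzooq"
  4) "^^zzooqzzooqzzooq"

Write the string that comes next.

^^zzooqzzooqzzooqzzooq

The strings grow by a fixed suffix zzooq each time.
One more step from ^^zzooqzzooqzzooq gives the answer.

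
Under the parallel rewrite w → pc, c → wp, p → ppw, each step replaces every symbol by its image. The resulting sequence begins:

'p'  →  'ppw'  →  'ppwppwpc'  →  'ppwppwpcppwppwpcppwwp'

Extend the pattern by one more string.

ppwppwpcppwppwpcppwwpppwppwpcppwppwpcppwwpppwppwpcpcppw

φ(ppwppwpcppwppwpcppwwp) expands symbol-by-symbol to ppw ppw pc ppw ppw pc ppw wp ppw ppw pc ppw ppw pc ppw wp ppw ppw pc pc ppw; joining the 21 pieces gives the next term.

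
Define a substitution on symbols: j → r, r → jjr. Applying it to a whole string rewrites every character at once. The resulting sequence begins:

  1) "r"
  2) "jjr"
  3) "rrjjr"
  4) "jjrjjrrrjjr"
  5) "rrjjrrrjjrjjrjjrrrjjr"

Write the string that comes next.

jjrjjrrrjjrjjrjjrrrjjrrrjjrrrjjrjjrjjrrrjjr

Applying the rule to each of the 21 symbols of rrjjrrrjjrjjrjjrrrjjr gives the pieces jjr jjr r r jjr jjr jjr r r jjr r r jjr r r jjr jjr jjr r r jjr, which concatenate to the answer.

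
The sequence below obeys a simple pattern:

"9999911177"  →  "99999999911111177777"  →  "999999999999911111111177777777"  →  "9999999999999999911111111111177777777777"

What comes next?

The n-th term is 4n+1 9's then 3n 1's then 3n-1 7's (n = 1, 2, …).
At n = 5 the blocks have lengths 21, 15, 14.

99999999999999999999911111111111111177777777777777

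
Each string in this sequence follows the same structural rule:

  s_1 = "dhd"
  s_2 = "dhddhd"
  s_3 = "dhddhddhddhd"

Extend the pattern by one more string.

s(k+1) = s(k)·s(k) — each term doubles the last.
Doubling dhddhddhddhd:

dhddhddhddhddhddhddhddhd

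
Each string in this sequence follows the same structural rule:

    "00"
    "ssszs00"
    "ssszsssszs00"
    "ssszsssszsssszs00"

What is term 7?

ssszsssszsssszsssszsssszsssszs00

Each term is the previous one with ssszs prepended.
From ssszsssszsssszs00, 3 further steps: ssszsssszsssszs00 → ssszsssszsssszsssszs00 → ssszsssszsssszsssszsssszs00 → (answer).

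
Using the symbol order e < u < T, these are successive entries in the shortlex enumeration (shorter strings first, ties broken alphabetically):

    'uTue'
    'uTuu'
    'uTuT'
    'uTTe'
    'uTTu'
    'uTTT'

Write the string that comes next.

Teee

Treat uTTT as a base-3 numeral over the given alphabet and add one, carrying through any trailing T's.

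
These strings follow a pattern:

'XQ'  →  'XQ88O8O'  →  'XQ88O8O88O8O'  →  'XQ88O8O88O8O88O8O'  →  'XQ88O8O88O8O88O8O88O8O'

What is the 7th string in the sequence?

XQ88O8O88O8O88O8O88O8O88O8O88O8O

Every step adds 88O8O to the end: s(k+1) = s(k)·88O8O.
From XQ88O8O88O8O88O8O88O8O, 2 further steps: XQ88O8O88O8O88O8O88O8O → XQ88O8O88O8O88O8O88O8O88O8O → (answer).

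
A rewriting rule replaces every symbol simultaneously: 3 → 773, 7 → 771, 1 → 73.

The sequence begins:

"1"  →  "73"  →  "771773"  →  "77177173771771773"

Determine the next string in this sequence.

φ(77177173771771773) expands symbol-by-symbol to 771 771 73 771 771 73 771 773 771 771 73 771 771 73 771 771 773; joining the 17 pieces gives the next term.

77177173771771737717737717717377177173771771773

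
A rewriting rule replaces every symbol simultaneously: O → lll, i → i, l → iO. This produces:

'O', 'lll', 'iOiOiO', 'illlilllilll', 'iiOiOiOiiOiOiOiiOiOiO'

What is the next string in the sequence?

iilllilllillliilllilllillliilllilllilll

φ(iiOiOiOiiOiOiOiiOiOiO) expands symbol-by-symbol to i i lll i lll i lll i i lll i lll i lll i i lll i lll i lll; joining the 21 pieces gives the next term.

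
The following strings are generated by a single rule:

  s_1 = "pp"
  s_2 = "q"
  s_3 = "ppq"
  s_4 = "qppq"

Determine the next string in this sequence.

ppqqppq

From term 3 onward, concatenate the second-to-last term with the last: pp·q = ppq, q·ppq = qppq, …
The next term joins ppq and qppq.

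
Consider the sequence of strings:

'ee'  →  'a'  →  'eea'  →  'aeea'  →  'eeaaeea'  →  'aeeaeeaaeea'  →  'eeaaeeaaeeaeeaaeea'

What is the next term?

aeeaeeaaeeaeeaaeeaaeeaeeaaeea

From term 3 onward, concatenate the second-to-last term with the last: ee·a = eea, a·eea = aeea, …
Continuing: aeeaeeaaeea · eeaaeeaaeeaeeaaeea gives term 8.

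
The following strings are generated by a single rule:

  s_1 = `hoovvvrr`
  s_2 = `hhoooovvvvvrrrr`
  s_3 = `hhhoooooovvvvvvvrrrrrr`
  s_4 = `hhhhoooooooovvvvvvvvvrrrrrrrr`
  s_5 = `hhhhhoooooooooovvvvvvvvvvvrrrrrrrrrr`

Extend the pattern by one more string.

Each string has the form h^{n} o^{2n} v^{2n+1} r^{2n} (n = 1, 2, …).
At n = 6 the blocks have lengths 6, 12, 13, 12.

hhhhhhoooooooooooovvvvvvvvvvvvvrrrrrrrrrrrr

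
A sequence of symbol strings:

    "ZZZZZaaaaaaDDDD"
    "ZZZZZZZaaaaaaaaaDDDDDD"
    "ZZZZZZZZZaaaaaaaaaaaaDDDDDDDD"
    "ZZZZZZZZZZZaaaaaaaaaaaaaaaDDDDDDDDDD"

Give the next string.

Reading off run lengths: Z runs 5, 7, 9, 11; a runs 6, 9, 12, 15; D runs 4, 6, 8, 10 — each is linear in n (n = 1, 2, …).
For the next term, n = 5, so the run lengths are 13, 18, 12.

ZZZZZZZZZZZZZaaaaaaaaaaaaaaaaaaDDDDDDDDDDDD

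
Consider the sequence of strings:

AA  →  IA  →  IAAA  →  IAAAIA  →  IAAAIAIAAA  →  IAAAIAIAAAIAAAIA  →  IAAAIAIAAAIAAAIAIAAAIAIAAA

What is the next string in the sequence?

IAAAIAIAAAIAAAIAIAAAIAIAAAIAAAIAIAAAIAAAIA

From term 3 onward, concatenate the last term with the second-to-last: IA·AA = IAAA, IAAA·IA = IAAAIA, …
The next term joins IAAAIAIAAAIAAAIAIAAAIAIAAA and IAAAIAIAAAIAAAIA.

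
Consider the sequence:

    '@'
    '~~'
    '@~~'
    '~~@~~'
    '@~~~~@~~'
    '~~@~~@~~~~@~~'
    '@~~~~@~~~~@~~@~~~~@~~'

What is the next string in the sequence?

~~@~~@~~~~@~~@~~~~@~~~~@~~@~~~~@~~

This is a Fibonacci-style word recurrence s(k) = s(k−2)·s(k−1): e.g. @·~~ = @~~.
Continuing: ~~@~~@~~~~@~~ · @~~~~@~~~~@~~@~~~~@~~ gives term 8.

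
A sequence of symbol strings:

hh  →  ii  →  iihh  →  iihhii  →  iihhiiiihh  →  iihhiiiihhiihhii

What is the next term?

iihhiiiihhiihhiiiihhiiiihh

Each term (from the third on) is the previous term followed by the one before it: term 3 = ii·hh = iihh.
The next term joins iihhiiiihhiihhii and iihhiiiihh.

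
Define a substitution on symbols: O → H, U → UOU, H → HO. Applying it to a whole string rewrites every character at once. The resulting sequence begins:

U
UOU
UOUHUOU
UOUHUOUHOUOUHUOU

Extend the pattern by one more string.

Rewriting the 16 symbols of UOUHUOUHOUOUHUOU one by one yields UOU H UOU HO UOU H UOU HO H UOU H UOU HO UOU H UOU; concatenated:

UOUHUOUHOUOUHUOUHOHUOUHUOUHOUOUHUOU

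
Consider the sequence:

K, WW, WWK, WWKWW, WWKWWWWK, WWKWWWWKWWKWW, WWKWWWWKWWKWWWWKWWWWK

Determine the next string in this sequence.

WWKWWWWKWWKWWWWKWWWWKWWKWWWWKWWKWW

Each term (from the third on) is the previous term followed by the one before it: term 3 = WW·K = WWK.
So term 8 is WWKWWWWKWWKWWWWKWWWWK·WWKWWWWKWWKWW.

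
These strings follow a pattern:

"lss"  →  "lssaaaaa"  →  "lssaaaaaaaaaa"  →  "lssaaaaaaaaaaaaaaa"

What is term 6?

Each term is the previous one with aaaaa appended.
From lssaaaaaaaaaaaaaaa, 2 further steps: lssaaaaaaaaaaaaaaa → lssaaaaaaaaaaaaaaaaaaaa → (answer).

lssaaaaaaaaaaaaaaaaaaaaaaaaa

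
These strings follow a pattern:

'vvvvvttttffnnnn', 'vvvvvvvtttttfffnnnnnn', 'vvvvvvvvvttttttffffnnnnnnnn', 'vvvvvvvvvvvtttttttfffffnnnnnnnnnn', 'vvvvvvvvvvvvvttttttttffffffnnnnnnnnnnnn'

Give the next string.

vvvvvvvvvvvvvvvtttttttttfffffffnnnnnnnnnnnnnn

The n-th term is 2n+1 v's then n+2 t's then n f's then 2n n's, where the shown terms are n = 2, 3, 4, 5, 6.
At n = 7 the blocks have lengths 15, 9, 7, 14.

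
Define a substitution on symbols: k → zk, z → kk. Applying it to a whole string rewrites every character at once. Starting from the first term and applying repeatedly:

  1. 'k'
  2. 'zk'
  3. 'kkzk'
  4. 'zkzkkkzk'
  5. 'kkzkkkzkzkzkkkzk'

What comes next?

zkzkkkzkzkzkkkzkkkzkkkzkzkzkkkzk

Replace each of the 16 characters of kkzkkkzkzkzkkkzk in place — zk zk kk zk zk zk kk zk kk zk kk zk zk zk kk zk — and concatenate.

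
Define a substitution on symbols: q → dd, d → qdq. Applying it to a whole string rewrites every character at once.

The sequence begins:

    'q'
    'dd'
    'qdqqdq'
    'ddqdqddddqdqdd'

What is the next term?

Rewriting the 14 symbols of ddqdqddddqdqdd one by one yields qdq qdq dd qdq dd qdq qdq qdq qdq dd qdq dd qdq qdq; concatenated:

qdqqdqddqdqddqdqqdqqdqqdqddqdqddqdqqdq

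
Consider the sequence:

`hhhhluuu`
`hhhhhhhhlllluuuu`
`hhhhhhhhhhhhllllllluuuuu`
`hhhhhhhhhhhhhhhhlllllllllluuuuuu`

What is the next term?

hhhhhhhhhhhhhhhhhhhhllllllllllllluuuuuuu

The n-th term is 4n h's then 3n-2 l's then n+2 u's (n = 1, 2, …).
Setting n = 5 gives 20, 13, 7 characters in each block.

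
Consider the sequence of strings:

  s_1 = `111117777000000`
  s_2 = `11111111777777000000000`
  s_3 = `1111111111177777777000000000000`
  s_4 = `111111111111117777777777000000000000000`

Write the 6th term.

1111111111111111111177777777777777000000000000000000000

Term n consists of 3n-1 1's, followed by 2n 7's, followed by 3n 0's, where the shown terms are n = 2, 3, 4, 5.
For term 6, n = 7, so the run lengths are 20, 14, 21.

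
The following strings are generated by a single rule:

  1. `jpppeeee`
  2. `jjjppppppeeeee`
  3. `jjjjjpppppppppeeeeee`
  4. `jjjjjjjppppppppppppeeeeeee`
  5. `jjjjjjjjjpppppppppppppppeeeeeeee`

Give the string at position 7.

Term n consists of 2n-1 j's, followed by 3n p's, followed by n+3 e's (n = 1, 2, …).
For term 7, n = 7, so the run lengths are 13, 21, 10.

jjjjjjjjjjjjjpppppppppppppppppppppeeeeeeeeee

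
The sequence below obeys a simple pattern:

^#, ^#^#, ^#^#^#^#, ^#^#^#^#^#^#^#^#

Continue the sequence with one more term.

Each string is two copies of the previous one concatenated.
One more doubling of ^#^#^#^#^#^#^#^# gives the answer.

^#^#^#^#^#^#^#^#^#^#^#^#^#^#^#^#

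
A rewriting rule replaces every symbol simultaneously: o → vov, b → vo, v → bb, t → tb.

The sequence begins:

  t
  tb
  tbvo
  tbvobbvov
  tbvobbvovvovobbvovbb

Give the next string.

Rewriting the 20 symbols of tbvobbvovvovobbvovbb one by one yields tb vo bb vov vo vo bb vov bb bb vov bb vov vo vo bb vov bb vo vo; concatenated:

tbvobbvovvovobbvovbbbbvovbbvovvovobbvovbbvovo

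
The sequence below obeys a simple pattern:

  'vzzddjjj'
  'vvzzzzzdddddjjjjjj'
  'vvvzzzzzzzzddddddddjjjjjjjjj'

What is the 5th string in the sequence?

Each string has the form v^{n} z^{3n-1} d^{3n-1} j^{3n} (n = 1, 2, …).
For term 5, n = 5, so the run lengths are 5, 14, 14, 15.

vvvvvzzzzzzzzzzzzzzddddddddddddddjjjjjjjjjjjjjjj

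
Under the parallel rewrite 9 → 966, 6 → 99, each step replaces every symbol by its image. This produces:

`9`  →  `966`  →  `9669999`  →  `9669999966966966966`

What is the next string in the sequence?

96699999669669669669669999966999996699999669999

Applying the rule to each of the 19 symbols of 9669999966966966966 gives the pieces 966 99 99 966 966 966 966 966 99 99 966 99 99 966 99 99 966 99 99, which concatenate to the answer.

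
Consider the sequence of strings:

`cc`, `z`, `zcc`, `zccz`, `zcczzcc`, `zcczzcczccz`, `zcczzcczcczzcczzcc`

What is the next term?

This is a Fibonacci-style word recurrence s(k) = s(k−1)·s(k−2): e.g. z·cc = zcc.
Continuing: zcczzcczcczzcczzcc · zcczzcczccz gives term 8.

zcczzcczcczzcczzcczcczzcczccz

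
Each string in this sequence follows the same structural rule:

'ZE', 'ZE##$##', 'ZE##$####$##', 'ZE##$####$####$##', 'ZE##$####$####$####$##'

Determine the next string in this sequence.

The strings grow by a fixed suffix ##$## each time.
One more step from ZE##$####$####$####$## gives the answer.

ZE##$####$####$####$####$##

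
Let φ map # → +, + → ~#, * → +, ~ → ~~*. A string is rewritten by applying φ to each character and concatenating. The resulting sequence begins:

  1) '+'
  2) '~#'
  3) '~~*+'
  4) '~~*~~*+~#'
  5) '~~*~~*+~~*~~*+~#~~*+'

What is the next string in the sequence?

~~*~~*+~~*~~*+~#~~*~~*+~~*~~*+~#~~*+~~*~~*+~#

Applying the rule to each of the 20 symbols of ~~*~~*+~~*~~*+~#~~*+ gives the pieces ~~* ~~* + ~~* ~~* + ~# ~~* ~~* + ~~* ~~* + ~# ~~* + ~~* ~~* + ~#, which concatenate to the answer.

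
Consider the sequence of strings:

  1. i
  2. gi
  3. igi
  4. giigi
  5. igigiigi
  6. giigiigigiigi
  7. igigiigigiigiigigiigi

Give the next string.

From term 3 onward, concatenate the second-to-last term with the last: i·gi = igi, gi·igi = giigi, …
The next term joins giigiigigiigi and igigiigigiigiigigiigi.

giigiigigiigiigigiigigiigiigigiigi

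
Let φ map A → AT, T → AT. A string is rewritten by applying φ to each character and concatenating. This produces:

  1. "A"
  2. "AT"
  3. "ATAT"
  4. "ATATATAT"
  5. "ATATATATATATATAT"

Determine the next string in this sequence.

Replace each of the 16 characters of ATATATATATATATAT in place — AT AT AT AT AT AT AT AT AT AT AT AT AT AT AT AT — and concatenate.

ATATATATATATATATATATATATATATATAT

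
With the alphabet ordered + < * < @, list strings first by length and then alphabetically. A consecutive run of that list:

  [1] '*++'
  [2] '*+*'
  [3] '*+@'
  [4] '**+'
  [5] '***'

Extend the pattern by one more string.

**@

Find the rightmost character of *** below @, bump it to the next letter, and reset everything to its right to +.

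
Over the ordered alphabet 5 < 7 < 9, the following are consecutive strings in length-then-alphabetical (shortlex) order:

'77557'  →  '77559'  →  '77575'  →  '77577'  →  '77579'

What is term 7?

77597

Stepping forward 2 times from 77579: 77579 → 77595, then the target.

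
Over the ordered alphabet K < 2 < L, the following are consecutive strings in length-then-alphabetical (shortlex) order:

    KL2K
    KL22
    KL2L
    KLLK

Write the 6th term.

Continuing the enumeration 2 steps past KLLK: KLLK → KLL2 → (answer).

KLLL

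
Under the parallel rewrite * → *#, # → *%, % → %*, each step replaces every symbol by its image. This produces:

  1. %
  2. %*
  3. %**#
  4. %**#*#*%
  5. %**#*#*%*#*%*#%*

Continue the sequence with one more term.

%**#*#*%*#*%*#%**#*%*#%**#*%%**#

Applying the rule to each of the 16 symbols of %**#*#*%*#*%*#%* gives the pieces %* *# *# *% *# *% *# %* *# *% *# %* *# *% %* *#, which concatenate to the answer.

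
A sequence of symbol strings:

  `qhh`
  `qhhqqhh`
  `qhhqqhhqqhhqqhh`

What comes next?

Every step duplicates the string with 'q' between the halves.
One more doubling of qhhqqhhqqhhqqhh gives the answer.

qhhqqhhqqhhqqhhqqhhqqhhqqhhqqhh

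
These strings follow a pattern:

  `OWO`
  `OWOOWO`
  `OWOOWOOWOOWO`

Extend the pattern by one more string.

Each string is two copies of the previous one concatenated.
So the next term is two copies of OWOOWOOWOOWO.

OWOOWOOWOOWOOWOOWOOWOOWO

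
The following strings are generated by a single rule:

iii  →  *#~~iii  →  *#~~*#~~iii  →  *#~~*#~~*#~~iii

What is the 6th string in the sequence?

*#~~*#~~*#~~*#~~*#~~iii

Every step adds *#~~ at the front: s(k+1) = *#~~·s(k).
From *#~~*#~~*#~~iii, 2 further steps: *#~~*#~~*#~~iii → *#~~*#~~*#~~*#~~iii → (answer).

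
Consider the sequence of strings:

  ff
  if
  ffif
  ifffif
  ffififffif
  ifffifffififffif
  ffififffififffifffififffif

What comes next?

ifffifffififffifffififffififffifffififffif

This is a Fibonacci-style word recurrence s(k) = s(k−2)·s(k−1): e.g. ff·if = ffif.
The next term joins ifffifffififffif and ffififffififffifffififffif.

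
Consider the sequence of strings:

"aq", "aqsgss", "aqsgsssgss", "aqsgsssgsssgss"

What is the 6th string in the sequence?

aqsgsssgsssgsssgsssgss

The strings grow by a fixed suffix sgss each time.
From aqsgsssgsssgss, 2 further steps: aqsgsssgsssgss → aqsgsssgsssgsssgss → (answer).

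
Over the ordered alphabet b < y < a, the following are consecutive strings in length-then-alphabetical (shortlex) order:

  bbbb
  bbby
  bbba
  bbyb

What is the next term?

The successor of bbyb increments the rightmost position that isn't already a and resets every position after it to b.

bbyy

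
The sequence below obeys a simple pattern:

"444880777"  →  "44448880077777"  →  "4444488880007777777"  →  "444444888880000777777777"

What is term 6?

4444444488888880000007777777777777

Each string has the form 4^{n+2} 8^{n+1} 0^{n} 7^{2n+1} (n = 1, 2, …).
Setting n = 6 gives 8, 7, 6, 13 characters in each block.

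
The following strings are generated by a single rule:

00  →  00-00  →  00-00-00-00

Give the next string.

s(k+1) = s(k)·-·s(k) — each term doubles the last with '-' between the halves.
One more doubling of 00-00-00-00 gives the answer.

00-00-00-00-00-00-00-00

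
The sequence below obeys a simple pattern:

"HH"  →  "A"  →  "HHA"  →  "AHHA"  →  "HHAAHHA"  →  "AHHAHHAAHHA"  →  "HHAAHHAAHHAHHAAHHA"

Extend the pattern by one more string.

From term 3 onward, concatenate the second-to-last term with the last: HH·A = HHA, A·HHA = AHHA, …
Continuing: AHHAHHAAHHA · HHAAHHAAHHAHHAAHHA gives term 8.

AHHAHHAAHHAHHAAHHAAHHAHHAAHHA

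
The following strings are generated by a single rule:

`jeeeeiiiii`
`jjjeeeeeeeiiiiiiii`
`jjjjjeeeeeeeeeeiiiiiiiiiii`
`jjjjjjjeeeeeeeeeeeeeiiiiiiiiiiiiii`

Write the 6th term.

Each string has the form j^{2n-1} e^{3n+1} i^{3n+2} (n = 1, 2, …).
Setting n = 6 gives 11, 19, 20 characters in each block.

jjjjjjjjjjjeeeeeeeeeeeeeeeeeeeiiiiiiiiiiiiiiiiiiii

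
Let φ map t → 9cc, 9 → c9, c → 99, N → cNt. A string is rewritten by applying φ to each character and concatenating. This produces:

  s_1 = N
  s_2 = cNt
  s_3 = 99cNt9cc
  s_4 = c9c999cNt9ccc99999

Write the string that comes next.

99c999c9c9c999cNt9ccc9999999c9c9c9c9c9

φ(c9c999cNt9ccc99999) expands symbol-by-symbol to 99 c9 99 c9 c9 c9 99 cNt 9cc c9 99 99 99 c9 c9 c9 c9 c9; joining the 18 pieces gives the next term.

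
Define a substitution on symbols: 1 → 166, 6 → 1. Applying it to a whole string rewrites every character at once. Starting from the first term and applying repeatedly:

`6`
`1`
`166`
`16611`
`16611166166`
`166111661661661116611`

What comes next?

Rewriting the 21 symbols of 166111661661661116611 one by one yields 166 1 1 166 166 166 1 1 166 1 1 166 1 1 166 166 166 1 1 166 166; concatenated:

1661116616616611166111661116616616611166166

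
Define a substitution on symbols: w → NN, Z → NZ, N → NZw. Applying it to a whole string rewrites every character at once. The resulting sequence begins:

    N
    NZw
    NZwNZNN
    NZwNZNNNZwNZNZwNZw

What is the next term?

NZwNZNNNZwNZNZwNZwNZwNZNNNZwNZNZwNZNNNZwNZNN

φ(NZwNZNNNZwNZNZwNZw) expands symbol-by-symbol to NZw NZ NN NZw NZ NZw NZw NZw NZ NN NZw NZ NZw NZ NN NZw NZ NN; joining the 18 pieces gives the next term.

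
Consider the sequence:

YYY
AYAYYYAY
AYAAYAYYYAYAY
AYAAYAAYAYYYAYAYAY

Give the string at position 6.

s(k+1) = AYA·s(k)·AY, so each term gains AYA as a prefix and AY as a suffix.
From AYAAYAAYAYYYAYAYAY, 2 further steps: AYAAYAAYAYYYAYAYAY → AYAAYAAYAAYAYYYAYAYAYAY → (answer).

AYAAYAAYAAYAAYAYYYAYAYAYAYAY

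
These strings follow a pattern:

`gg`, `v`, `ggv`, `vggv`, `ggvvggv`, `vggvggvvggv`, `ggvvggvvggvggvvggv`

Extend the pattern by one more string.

Each term (from the third on) is the two preceding terms concatenated in order: term 3 = gg·v = ggv.
The next term joins vggvggvvggv and ggvvggvvggvggvvggv.

vggvggvvggvggvvggvvggvggvvggv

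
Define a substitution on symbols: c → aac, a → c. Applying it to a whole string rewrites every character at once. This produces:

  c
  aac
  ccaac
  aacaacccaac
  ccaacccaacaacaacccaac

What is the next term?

Replace each of the 21 characters of ccaacccaacaacaacccaac in place — aac aac c c aac aac aac c c aac c c aac c c aac aac aac c c aac — and concatenate.

aacaacccaacaacaacccaacccaacccaacaacaacccaac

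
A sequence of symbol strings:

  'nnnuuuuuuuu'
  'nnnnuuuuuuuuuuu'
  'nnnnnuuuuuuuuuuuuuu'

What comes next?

Term n consists of n+1 n's, followed by 3n+2 u's, where the shown terms are n = 2, 3, 4.
Setting n = 5 gives 6, 17 characters in each block.

nnnnnnuuuuuuuuuuuuuuuuu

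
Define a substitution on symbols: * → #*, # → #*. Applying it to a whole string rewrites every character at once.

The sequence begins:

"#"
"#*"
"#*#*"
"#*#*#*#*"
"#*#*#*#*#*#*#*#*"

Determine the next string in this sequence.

Replace each of the 16 characters of #*#*#*#*#*#*#*#* in place — #* #* #* #* #* #* #* #* #* #* #* #* #* #* #* #* — and concatenate.

#*#*#*#*#*#*#*#*#*#*#*#*#*#*#*#*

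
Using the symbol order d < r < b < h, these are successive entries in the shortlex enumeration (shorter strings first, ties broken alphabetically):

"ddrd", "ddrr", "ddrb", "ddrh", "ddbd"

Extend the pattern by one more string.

The successor of ddbd increments the rightmost position that isn't already h and resets every position after it to d.

ddbr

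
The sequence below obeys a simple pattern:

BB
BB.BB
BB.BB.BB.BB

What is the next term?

s(k+1) = s(k)·.·s(k) — each term doubles the last with '.' between the halves.
Doubling BB.BB.BB.BB with '.' between the halves:

BB.BB.BB.BB.BB.BB.BB.BB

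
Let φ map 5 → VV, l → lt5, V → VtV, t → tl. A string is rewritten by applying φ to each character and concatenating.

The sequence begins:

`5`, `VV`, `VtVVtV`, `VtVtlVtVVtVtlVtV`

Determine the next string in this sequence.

VtVtlVtVtllt5VtVtlVtVVtVtlVtVtllt5VtVtlVtV

Applying the rule to each of the 16 symbols of VtVtlVtVVtVtlVtV gives the pieces VtV tl VtV tl lt5 VtV tl VtV VtV tl VtV tl lt5 VtV tl VtV, which concatenate to the answer.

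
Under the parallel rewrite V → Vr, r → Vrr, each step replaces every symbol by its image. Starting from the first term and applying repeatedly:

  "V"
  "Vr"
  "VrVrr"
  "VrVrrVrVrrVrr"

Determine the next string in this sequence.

Rewriting the 13 symbols of VrVrrVrVrrVrr one by one yields Vr Vrr Vr Vrr Vrr Vr Vrr Vr Vrr Vrr Vr Vrr Vrr; concatenated:

VrVrrVrVrrVrrVrVrrVrVrrVrrVrVrrVrr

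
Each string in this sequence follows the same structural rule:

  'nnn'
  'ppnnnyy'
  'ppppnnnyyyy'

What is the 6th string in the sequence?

ppppppppppnnnyyyyyyyyyy

Each term wraps the previous one in pp on the left and yy on the right.
From ppppnnnyyyy, 3 further steps: ppppnnnyyyy → ppppppnnnyyyyyy → ppppppppnnnyyyyyyyy → (answer).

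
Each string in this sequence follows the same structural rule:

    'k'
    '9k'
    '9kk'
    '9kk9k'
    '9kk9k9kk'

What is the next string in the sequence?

9kk9k9kk9kk9k

This is a Fibonacci-style word recurrence s(k) = s(k−1)·s(k−2): e.g. 9k·k = 9kk.
So term 6 is 9kk9k9kk·9kk9k.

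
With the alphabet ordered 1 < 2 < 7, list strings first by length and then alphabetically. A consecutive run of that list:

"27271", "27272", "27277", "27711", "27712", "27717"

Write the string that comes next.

27721

The successor of 27717 increments the rightmost position that isn't already 7 and resets every position after it to 1.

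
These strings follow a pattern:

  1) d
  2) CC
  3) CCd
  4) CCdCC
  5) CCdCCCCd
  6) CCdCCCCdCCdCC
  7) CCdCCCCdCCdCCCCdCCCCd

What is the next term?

This is a Fibonacci-style word recurrence s(k) = s(k−1)·s(k−2): e.g. CC·d = CCd.
So term 8 is CCdCCCCdCCdCCCCdCCCCd·CCdCCCCdCCdCC.

CCdCCCCdCCdCCCCdCCCCdCCdCCCCdCCdCC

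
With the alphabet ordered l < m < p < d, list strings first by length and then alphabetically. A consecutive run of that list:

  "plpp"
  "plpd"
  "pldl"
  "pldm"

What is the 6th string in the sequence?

Stepping forward 2 times from pldm: pldm → pldp, then the target.

pldd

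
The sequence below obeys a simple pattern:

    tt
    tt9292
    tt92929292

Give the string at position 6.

The strings grow by a fixed suffix 9292 each time.
From tt92929292, 3 further steps: tt92929292 → tt929292929292 → tt9292929292929292 → (answer).

tt92929292929292929292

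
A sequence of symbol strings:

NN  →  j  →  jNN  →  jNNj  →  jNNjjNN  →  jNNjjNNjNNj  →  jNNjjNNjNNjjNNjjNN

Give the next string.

Each term (from the third on) is the previous term followed by the one before it: term 3 = j·NN = jNN.
Continuing: jNNjjNNjNNjjNNjjNN · jNNjjNNjNNj gives term 8.

jNNjjNNjNNjjNNjjNNjNNjjNNjNNj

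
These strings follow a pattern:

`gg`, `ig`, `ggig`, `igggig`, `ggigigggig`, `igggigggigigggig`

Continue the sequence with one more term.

Each term (from the third on) is the two preceding terms concatenated in order: term 3 = gg·ig = ggig.
So term 7 is ggigigggig·igggigggigigggig.

ggigigggigigggigggigigggig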